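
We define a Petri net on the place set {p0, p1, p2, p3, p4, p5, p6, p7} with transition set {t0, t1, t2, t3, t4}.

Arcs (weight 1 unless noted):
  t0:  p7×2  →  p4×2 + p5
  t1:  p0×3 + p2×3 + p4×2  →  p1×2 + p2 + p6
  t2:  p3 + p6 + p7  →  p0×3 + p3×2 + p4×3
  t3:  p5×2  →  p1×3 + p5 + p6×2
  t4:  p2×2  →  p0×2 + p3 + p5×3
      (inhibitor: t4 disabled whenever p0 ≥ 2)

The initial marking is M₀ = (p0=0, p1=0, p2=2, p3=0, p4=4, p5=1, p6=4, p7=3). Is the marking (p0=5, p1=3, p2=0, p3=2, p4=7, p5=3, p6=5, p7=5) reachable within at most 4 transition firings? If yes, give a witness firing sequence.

NO — not reachable within 4 firings

depth 0: 1 marking
depth 1: 3 markings reached so far
depth 2: 7 markings reached so far
depth 3: 12 markings reached so far
depth 4: 18 markings reached so far
target is not among the 18 markings reachable within 4 steps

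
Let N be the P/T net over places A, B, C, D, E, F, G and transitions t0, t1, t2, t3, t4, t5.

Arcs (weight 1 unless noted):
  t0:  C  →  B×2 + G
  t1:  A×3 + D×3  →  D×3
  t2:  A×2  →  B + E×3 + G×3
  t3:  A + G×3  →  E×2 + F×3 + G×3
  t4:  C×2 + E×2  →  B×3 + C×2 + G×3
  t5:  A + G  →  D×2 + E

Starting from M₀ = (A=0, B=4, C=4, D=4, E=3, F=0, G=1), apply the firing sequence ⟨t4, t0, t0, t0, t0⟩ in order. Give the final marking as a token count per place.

step 1: fire t4:  (A=0, B=4, C=4, D=4, E=3, F=0, G=1) → (A=0, B=7, C=4, D=4, E=1, F=0, G=4)
step 2: fire t0:  (A=0, B=7, C=4, D=4, E=1, F=0, G=4) → (A=0, B=9, C=3, D=4, E=1, F=0, G=5)
step 3: fire t0:  (A=0, B=9, C=3, D=4, E=1, F=0, G=5) → (A=0, B=11, C=2, D=4, E=1, F=0, G=6)
step 4: fire t0:  (A=0, B=11, C=2, D=4, E=1, F=0, G=6) → (A=0, B=13, C=1, D=4, E=1, F=0, G=7)
step 5: fire t0:  (A=0, B=13, C=1, D=4, E=1, F=0, G=7) → (A=0, B=15, C=0, D=4, E=1, F=0, G=8)

(A=0, B=15, C=0, D=4, E=1, F=0, G=8)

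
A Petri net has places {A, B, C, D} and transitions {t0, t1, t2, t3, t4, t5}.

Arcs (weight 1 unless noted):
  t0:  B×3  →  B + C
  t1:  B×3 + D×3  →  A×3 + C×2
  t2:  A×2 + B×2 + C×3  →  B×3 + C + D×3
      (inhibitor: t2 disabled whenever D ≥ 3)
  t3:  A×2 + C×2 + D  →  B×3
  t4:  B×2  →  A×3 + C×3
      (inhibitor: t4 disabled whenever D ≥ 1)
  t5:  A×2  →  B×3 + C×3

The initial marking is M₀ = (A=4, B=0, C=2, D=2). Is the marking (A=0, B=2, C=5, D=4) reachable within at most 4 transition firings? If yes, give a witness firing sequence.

depth 0: 1 marking
depth 1: 3 markings reached so far
depth 2: 8 markings reached so far
depth 3: 12 markings reached so far
depth 4: 16 markings reached so far
target is not among the 16 markings reachable within 4 steps

NO — not reachable within 4 firings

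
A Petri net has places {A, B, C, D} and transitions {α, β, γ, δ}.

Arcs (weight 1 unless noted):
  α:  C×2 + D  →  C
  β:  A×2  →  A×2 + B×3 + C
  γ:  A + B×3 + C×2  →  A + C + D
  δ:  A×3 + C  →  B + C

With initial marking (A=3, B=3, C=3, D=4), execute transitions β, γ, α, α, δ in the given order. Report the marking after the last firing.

(A=0, B=4, C=1, D=3)

step 1: fire β:  (A=3, B=3, C=3, D=4) → (A=3, B=6, C=4, D=4)
step 2: fire γ:  (A=3, B=6, C=4, D=4) → (A=3, B=3, C=3, D=5)
step 3: fire α:  (A=3, B=3, C=3, D=5) → (A=3, B=3, C=2, D=4)
step 4: fire α:  (A=3, B=3, C=2, D=4) → (A=3, B=3, C=1, D=3)
step 5: fire δ:  (A=3, B=3, C=1, D=3) → (A=0, B=4, C=1, D=3)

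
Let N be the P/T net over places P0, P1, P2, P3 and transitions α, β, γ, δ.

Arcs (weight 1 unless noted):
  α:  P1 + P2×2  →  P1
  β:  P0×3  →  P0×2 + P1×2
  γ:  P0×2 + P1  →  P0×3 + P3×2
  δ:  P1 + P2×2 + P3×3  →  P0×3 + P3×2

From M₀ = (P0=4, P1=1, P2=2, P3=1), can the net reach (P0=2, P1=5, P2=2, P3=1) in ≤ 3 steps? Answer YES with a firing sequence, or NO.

YES — reachable via ⟨β, β⟩ (2 firings)

step 1: fire β:  (P0=4, P1=1, P2=2, P3=1) → (P0=3, P1=3, P2=2, P3=1)
step 2: fire β:  (P0=3, P1=3, P2=2, P3=1) → (P0=2, P1=5, P2=2, P3=1)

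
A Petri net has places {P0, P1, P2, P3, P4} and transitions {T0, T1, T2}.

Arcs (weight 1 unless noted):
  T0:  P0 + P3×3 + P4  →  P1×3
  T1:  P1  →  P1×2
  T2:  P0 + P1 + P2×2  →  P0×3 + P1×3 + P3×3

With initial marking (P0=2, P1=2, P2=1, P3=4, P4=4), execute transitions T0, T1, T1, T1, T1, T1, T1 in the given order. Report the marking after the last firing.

step 1: fire T0:  (P0=2, P1=2, P2=1, P3=4, P4=4) → (P0=1, P1=5, P2=1, P3=1, P4=3)
step 2: fire T1:  (P0=1, P1=5, P2=1, P3=1, P4=3) → (P0=1, P1=6, P2=1, P3=1, P4=3)
step 3: fire T1:  (P0=1, P1=6, P2=1, P3=1, P4=3) → (P0=1, P1=7, P2=1, P3=1, P4=3)
step 4: fire T1:  (P0=1, P1=7, P2=1, P3=1, P4=3) → (P0=1, P1=8, P2=1, P3=1, P4=3)
step 5: fire T1:  (P0=1, P1=8, P2=1, P3=1, P4=3) → (P0=1, P1=9, P2=1, P3=1, P4=3)
step 6: fire T1:  (P0=1, P1=9, P2=1, P3=1, P4=3) → (P0=1, P1=10, P2=1, P3=1, P4=3)
step 7: fire T1:  (P0=1, P1=10, P2=1, P3=1, P4=3) → (P0=1, P1=11, P2=1, P3=1, P4=3)

(P0=1, P1=11, P2=1, P3=1, P4=3)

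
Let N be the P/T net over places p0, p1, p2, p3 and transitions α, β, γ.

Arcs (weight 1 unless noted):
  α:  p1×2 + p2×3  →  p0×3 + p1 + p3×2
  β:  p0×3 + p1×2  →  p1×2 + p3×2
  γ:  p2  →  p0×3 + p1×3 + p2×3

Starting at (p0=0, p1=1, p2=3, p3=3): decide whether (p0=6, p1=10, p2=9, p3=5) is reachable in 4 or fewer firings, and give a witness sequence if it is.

step 1: fire γ:  (p0=0, p1=1, p2=3, p3=3) → (p0=3, p1=4, p2=5, p3=3)
step 2: fire β:  (p0=3, p1=4, p2=5, p3=3) → (p0=0, p1=4, p2=5, p3=5)
step 3: fire γ:  (p0=0, p1=4, p2=5, p3=5) → (p0=3, p1=7, p2=7, p3=5)
step 4: fire γ:  (p0=3, p1=7, p2=7, p3=5) → (p0=6, p1=10, p2=9, p3=5)

YES — reachable via ⟨γ, β, γ, γ⟩ (4 firings)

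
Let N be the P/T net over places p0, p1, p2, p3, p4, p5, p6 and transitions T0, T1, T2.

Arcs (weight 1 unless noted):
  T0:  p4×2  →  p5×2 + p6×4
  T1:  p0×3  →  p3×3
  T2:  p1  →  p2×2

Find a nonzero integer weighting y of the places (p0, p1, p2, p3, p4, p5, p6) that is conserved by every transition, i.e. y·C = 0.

Incidence matrix C (rows=places, cols=transitions):
       T0   T1   T2
   p0   0   -3    0
   p1   0    0   -1
   p2   0    0    2
   p3   0    3    0
   p4  -2    0    0
   p5   2    0    0
   p6   4    0    0

Candidate y = [0, 2, 1, 0, 0, 0, 0]; check y·C column-wise:
  col T0: 2·0 + 1·0 + 0·-2 + 0·2 + 0·4 = 0
  col T1: 0·-3 + 2·0 + 1·0 + 0·3 = 0
  col T2: 2·-1 + 1·2 = 0

y = (p0:0, p1:2, p2:1, p3:0, p4:0, p5:0, p6:0)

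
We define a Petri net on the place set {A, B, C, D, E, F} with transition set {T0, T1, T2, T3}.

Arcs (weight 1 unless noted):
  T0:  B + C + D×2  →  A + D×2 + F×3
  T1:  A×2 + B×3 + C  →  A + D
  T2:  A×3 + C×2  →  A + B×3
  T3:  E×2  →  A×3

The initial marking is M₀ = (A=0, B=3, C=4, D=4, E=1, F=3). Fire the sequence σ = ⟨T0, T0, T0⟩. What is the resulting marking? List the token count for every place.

step 1: fire T0:  (A=0, B=3, C=4, D=4, E=1, F=3) → (A=1, B=2, C=3, D=4, E=1, F=6)
step 2: fire T0:  (A=1, B=2, C=3, D=4, E=1, F=6) → (A=2, B=1, C=2, D=4, E=1, F=9)
step 3: fire T0:  (A=2, B=1, C=2, D=4, E=1, F=9) → (A=3, B=0, C=1, D=4, E=1, F=12)

(A=3, B=0, C=1, D=4, E=1, F=12)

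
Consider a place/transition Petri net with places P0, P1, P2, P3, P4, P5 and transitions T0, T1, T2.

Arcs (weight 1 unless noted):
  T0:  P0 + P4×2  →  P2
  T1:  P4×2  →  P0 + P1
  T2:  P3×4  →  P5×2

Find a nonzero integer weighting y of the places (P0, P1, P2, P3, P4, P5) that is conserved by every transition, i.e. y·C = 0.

Incidence matrix C (rows=places, cols=transitions):
       T0   T1   T2
   P0  -1    1    0
   P1   0    1    0
   P2   1    0    0
   P3   0    0   -4
   P4  -2   -2    0
   P5   0    0    2

Candidate y = [1, -1, 1, 0, 0, 0]; check y·C column-wise:
  col T0: 1·-1 + -1·0 + 1·1 + 0·-2 = 0
  col T1: 1·1 + -1·1 + 1·0 + 0·-2 = 0
  col T2: 1·0 + -1·0 + 1·0 + 0·-4 + 0·2 = 0

y = (P0:1, P1:-1, P2:1, P3:0, P4:0, P5:0)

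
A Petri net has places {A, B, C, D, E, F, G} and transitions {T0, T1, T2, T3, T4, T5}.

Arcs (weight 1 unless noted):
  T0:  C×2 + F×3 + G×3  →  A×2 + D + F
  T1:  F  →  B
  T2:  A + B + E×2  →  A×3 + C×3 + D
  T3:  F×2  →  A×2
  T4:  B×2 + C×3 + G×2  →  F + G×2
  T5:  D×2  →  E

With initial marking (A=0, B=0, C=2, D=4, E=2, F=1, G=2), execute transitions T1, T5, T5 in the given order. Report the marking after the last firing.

(A=0, B=1, C=2, D=0, E=4, F=0, G=2)

step 1: fire T1:  (A=0, B=0, C=2, D=4, E=2, F=1, G=2) → (A=0, B=1, C=2, D=4, E=2, F=0, G=2)
step 2: fire T5:  (A=0, B=1, C=2, D=4, E=2, F=0, G=2) → (A=0, B=1, C=2, D=2, E=3, F=0, G=2)
step 3: fire T5:  (A=0, B=1, C=2, D=2, E=3, F=0, G=2) → (A=0, B=1, C=2, D=0, E=4, F=0, G=2)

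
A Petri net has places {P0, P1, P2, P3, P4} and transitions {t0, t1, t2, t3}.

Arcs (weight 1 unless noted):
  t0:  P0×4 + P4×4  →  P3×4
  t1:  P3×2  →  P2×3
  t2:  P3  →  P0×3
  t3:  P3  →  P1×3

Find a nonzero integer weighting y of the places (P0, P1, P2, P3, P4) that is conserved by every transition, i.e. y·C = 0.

y = (P0:1, P1:1, P2:2, P3:3, P4:2)

Incidence matrix C (rows=places, cols=transitions):
       t0   t1   t2   t3
   P0  -4    0    3    0
   P1   0    0    0    3
   P2   0    3    0    0
   P3   4   -2   -1   -1
   P4  -4    0    0    0

Candidate y = [1, 1, 2, 3, 2]; check y·C column-wise:
  col t0: 1·-4 + 1·0 + 2·0 + 3·4 + 2·-4 = 0
  col t1: 1·0 + 1·0 + 2·3 + 3·-2 + 2·0 = 0
  col t2: 1·3 + 1·0 + 2·0 + 3·-1 + 2·0 = 0
  col t3: 1·0 + 1·3 + 2·0 + 3·-1 + 2·0 = 0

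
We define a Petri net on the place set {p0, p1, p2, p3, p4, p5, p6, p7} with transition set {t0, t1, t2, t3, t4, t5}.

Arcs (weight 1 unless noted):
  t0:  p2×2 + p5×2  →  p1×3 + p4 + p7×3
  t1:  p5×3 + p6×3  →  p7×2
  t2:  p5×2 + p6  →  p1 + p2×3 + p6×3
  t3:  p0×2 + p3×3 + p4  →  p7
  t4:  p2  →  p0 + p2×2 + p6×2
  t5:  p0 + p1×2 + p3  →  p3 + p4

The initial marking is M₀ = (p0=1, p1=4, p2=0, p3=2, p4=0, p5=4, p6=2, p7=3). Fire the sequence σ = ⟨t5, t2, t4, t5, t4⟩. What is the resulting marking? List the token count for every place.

step 1: fire t5:  (p0=1, p1=4, p2=0, p3=2, p4=0, p5=4, p6=2, p7=3) → (p0=0, p1=2, p2=0, p3=2, p4=1, p5=4, p6=2, p7=3)
step 2: fire t2:  (p0=0, p1=2, p2=0, p3=2, p4=1, p5=4, p6=2, p7=3) → (p0=0, p1=3, p2=3, p3=2, p4=1, p5=2, p6=4, p7=3)
step 3: fire t4:  (p0=0, p1=3, p2=3, p3=2, p4=1, p5=2, p6=4, p7=3) → (p0=1, p1=3, p2=4, p3=2, p4=1, p5=2, p6=6, p7=3)
step 4: fire t5:  (p0=1, p1=3, p2=4, p3=2, p4=1, p5=2, p6=6, p7=3) → (p0=0, p1=1, p2=4, p3=2, p4=2, p5=2, p6=6, p7=3)
step 5: fire t4:  (p0=0, p1=1, p2=4, p3=2, p4=2, p5=2, p6=6, p7=3) → (p0=1, p1=1, p2=5, p3=2, p4=2, p5=2, p6=8, p7=3)

(p0=1, p1=1, p2=5, p3=2, p4=2, p5=2, p6=8, p7=3)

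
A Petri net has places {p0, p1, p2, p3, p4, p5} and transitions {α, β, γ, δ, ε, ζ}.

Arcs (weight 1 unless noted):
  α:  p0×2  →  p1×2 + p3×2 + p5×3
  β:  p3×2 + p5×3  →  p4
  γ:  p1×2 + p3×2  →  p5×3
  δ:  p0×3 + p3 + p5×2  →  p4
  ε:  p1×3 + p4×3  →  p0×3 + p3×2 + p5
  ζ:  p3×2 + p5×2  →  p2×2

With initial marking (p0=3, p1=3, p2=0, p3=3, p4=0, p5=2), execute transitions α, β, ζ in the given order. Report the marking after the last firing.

step 1: fire α:  (p0=3, p1=3, p2=0, p3=3, p4=0, p5=2) → (p0=1, p1=5, p2=0, p3=5, p4=0, p5=5)
step 2: fire β:  (p0=1, p1=5, p2=0, p3=5, p4=0, p5=5) → (p0=1, p1=5, p2=0, p3=3, p4=1, p5=2)
step 3: fire ζ:  (p0=1, p1=5, p2=0, p3=3, p4=1, p5=2) → (p0=1, p1=5, p2=2, p3=1, p4=1, p5=0)

(p0=1, p1=5, p2=2, p3=1, p4=1, p5=0)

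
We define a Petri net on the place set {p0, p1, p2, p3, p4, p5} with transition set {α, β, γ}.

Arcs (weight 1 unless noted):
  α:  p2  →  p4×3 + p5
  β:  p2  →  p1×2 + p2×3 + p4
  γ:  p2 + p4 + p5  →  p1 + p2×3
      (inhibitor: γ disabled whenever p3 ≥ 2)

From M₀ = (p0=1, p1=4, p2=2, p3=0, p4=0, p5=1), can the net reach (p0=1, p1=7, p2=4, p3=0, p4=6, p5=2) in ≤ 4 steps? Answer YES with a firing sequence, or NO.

YES — reachable via ⟨α, β, α, γ⟩ (4 firings)

step 1: fire α:  (p0=1, p1=4, p2=2, p3=0, p4=0, p5=1) → (p0=1, p1=4, p2=1, p3=0, p4=3, p5=2)
step 2: fire β:  (p0=1, p1=4, p2=1, p3=0, p4=3, p5=2) → (p0=1, p1=6, p2=3, p3=0, p4=4, p5=2)
step 3: fire α:  (p0=1, p1=6, p2=3, p3=0, p4=4, p5=2) → (p0=1, p1=6, p2=2, p3=0, p4=7, p5=3)
step 4: fire γ:  (p0=1, p1=6, p2=2, p3=0, p4=7, p5=3) → (p0=1, p1=7, p2=4, p3=0, p4=6, p5=2)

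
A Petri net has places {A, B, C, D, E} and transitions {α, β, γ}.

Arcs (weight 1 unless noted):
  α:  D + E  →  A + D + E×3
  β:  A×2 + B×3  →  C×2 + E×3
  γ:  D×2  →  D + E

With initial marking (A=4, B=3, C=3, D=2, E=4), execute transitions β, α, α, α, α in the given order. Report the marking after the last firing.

step 1: fire β:  (A=4, B=3, C=3, D=2, E=4) → (A=2, B=0, C=5, D=2, E=7)
step 2: fire α:  (A=2, B=0, C=5, D=2, E=7) → (A=3, B=0, C=5, D=2, E=9)
step 3: fire α:  (A=3, B=0, C=5, D=2, E=9) → (A=4, B=0, C=5, D=2, E=11)
step 4: fire α:  (A=4, B=0, C=5, D=2, E=11) → (A=5, B=0, C=5, D=2, E=13)
step 5: fire α:  (A=5, B=0, C=5, D=2, E=13) → (A=6, B=0, C=5, D=2, E=15)

(A=6, B=0, C=5, D=2, E=15)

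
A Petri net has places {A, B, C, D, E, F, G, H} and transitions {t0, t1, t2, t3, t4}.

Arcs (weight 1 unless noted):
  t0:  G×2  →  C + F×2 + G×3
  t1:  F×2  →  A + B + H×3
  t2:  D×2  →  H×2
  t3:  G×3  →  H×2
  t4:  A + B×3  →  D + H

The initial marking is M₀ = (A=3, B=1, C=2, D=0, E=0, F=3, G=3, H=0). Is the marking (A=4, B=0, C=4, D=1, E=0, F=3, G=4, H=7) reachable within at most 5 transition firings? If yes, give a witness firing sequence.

NO — not reachable within 5 firings

depth 0: 1 marking
depth 1: 4 markings reached so far
depth 2: 8 markings reached so far
depth 3: 13 markings reached so far
depth 4: 20 markings reached so far
depth 5: 30 markings reached so far
target is not among the 30 markings reachable within 5 steps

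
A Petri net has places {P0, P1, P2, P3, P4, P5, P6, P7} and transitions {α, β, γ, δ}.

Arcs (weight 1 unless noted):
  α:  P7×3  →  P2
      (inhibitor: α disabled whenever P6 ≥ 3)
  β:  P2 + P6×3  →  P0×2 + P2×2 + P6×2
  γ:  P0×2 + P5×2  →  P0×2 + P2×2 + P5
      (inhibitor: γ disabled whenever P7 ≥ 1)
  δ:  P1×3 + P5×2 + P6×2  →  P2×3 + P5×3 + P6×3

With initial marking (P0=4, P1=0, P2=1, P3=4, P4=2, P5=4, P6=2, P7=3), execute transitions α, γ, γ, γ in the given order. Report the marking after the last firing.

step 1: fire α:  (P0=4, P1=0, P2=1, P3=4, P4=2, P5=4, P6=2, P7=3) → (P0=4, P1=0, P2=2, P3=4, P4=2, P5=4, P6=2, P7=0)
step 2: fire γ:  (P0=4, P1=0, P2=2, P3=4, P4=2, P5=4, P6=2, P7=0) → (P0=4, P1=0, P2=4, P3=4, P4=2, P5=3, P6=2, P7=0)
step 3: fire γ:  (P0=4, P1=0, P2=4, P3=4, P4=2, P5=3, P6=2, P7=0) → (P0=4, P1=0, P2=6, P3=4, P4=2, P5=2, P6=2, P7=0)
step 4: fire γ:  (P0=4, P1=0, P2=6, P3=4, P4=2, P5=2, P6=2, P7=0) → (P0=4, P1=0, P2=8, P3=4, P4=2, P5=1, P6=2, P7=0)

(P0=4, P1=0, P2=8, P3=4, P4=2, P5=1, P6=2, P7=0)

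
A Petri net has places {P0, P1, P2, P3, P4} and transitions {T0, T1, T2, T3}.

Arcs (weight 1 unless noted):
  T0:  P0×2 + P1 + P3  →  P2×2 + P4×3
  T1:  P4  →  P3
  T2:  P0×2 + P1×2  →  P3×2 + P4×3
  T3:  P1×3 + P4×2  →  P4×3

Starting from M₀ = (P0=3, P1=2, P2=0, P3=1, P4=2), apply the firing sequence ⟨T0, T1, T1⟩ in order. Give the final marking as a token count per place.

step 1: fire T0:  (P0=3, P1=2, P2=0, P3=1, P4=2) → (P0=1, P1=1, P2=2, P3=0, P4=5)
step 2: fire T1:  (P0=1, P1=1, P2=2, P3=0, P4=5) → (P0=1, P1=1, P2=2, P3=1, P4=4)
step 3: fire T1:  (P0=1, P1=1, P2=2, P3=1, P4=4) → (P0=1, P1=1, P2=2, P3=2, P4=3)

(P0=1, P1=1, P2=2, P3=2, P4=3)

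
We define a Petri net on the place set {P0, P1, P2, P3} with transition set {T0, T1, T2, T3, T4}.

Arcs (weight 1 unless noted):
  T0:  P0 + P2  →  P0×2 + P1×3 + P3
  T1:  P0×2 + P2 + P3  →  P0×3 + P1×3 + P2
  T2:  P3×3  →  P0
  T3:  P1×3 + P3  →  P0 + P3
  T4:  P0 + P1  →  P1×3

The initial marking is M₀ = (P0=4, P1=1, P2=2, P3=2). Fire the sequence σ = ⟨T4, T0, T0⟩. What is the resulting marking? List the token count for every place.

step 1: fire T4:  (P0=4, P1=1, P2=2, P3=2) → (P0=3, P1=3, P2=2, P3=2)
step 2: fire T0:  (P0=3, P1=3, P2=2, P3=2) → (P0=4, P1=6, P2=1, P3=3)
step 3: fire T0:  (P0=4, P1=6, P2=1, P3=3) → (P0=5, P1=9, P2=0, P3=4)

(P0=5, P1=9, P2=0, P3=4)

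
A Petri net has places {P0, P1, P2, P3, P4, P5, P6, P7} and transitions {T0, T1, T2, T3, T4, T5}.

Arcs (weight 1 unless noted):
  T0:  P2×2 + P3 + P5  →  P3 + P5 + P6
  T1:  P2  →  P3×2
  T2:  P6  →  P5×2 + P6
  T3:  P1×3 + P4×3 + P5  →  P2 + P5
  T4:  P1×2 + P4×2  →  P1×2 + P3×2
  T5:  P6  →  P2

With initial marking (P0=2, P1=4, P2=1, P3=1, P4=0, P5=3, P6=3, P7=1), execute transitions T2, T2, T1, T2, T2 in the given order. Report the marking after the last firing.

step 1: fire T2:  (P0=2, P1=4, P2=1, P3=1, P4=0, P5=3, P6=3, P7=1) → (P0=2, P1=4, P2=1, P3=1, P4=0, P5=5, P6=3, P7=1)
step 2: fire T2:  (P0=2, P1=4, P2=1, P3=1, P4=0, P5=5, P6=3, P7=1) → (P0=2, P1=4, P2=1, P3=1, P4=0, P5=7, P6=3, P7=1)
step 3: fire T1:  (P0=2, P1=4, P2=1, P3=1, P4=0, P5=7, P6=3, P7=1) → (P0=2, P1=4, P2=0, P3=3, P4=0, P5=7, P6=3, P7=1)
step 4: fire T2:  (P0=2, P1=4, P2=0, P3=3, P4=0, P5=7, P6=3, P7=1) → (P0=2, P1=4, P2=0, P3=3, P4=0, P5=9, P6=3, P7=1)
step 5: fire T2:  (P0=2, P1=4, P2=0, P3=3, P4=0, P5=9, P6=3, P7=1) → (P0=2, P1=4, P2=0, P3=3, P4=0, P5=11, P6=3, P7=1)

(P0=2, P1=4, P2=0, P3=3, P4=0, P5=11, P6=3, P7=1)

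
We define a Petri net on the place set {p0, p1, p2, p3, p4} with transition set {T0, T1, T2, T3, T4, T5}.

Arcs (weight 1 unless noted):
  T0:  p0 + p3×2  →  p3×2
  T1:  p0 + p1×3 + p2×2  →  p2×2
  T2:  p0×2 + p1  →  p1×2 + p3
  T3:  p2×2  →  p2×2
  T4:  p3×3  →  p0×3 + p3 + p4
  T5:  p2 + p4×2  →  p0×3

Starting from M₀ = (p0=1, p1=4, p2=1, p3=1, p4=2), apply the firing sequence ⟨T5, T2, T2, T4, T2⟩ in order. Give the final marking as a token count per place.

step 1: fire T5:  (p0=1, p1=4, p2=1, p3=1, p4=2) → (p0=4, p1=4, p2=0, p3=1, p4=0)
step 2: fire T2:  (p0=4, p1=4, p2=0, p3=1, p4=0) → (p0=2, p1=5, p2=0, p3=2, p4=0)
step 3: fire T2:  (p0=2, p1=5, p2=0, p3=2, p4=0) → (p0=0, p1=6, p2=0, p3=3, p4=0)
step 4: fire T4:  (p0=0, p1=6, p2=0, p3=3, p4=0) → (p0=3, p1=6, p2=0, p3=1, p4=1)
step 5: fire T2:  (p0=3, p1=6, p2=0, p3=1, p4=1) → (p0=1, p1=7, p2=0, p3=2, p4=1)

(p0=1, p1=7, p2=0, p3=2, p4=1)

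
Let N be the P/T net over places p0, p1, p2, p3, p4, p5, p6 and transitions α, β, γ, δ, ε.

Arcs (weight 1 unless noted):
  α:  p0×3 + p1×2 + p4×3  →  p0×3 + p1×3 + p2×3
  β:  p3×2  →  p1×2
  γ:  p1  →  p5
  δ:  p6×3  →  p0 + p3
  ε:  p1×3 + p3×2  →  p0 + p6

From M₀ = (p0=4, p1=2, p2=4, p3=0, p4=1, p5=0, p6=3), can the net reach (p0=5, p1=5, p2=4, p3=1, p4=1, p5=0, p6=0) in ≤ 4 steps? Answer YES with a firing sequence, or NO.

NO — not reachable within 4 firings

depth 0: 1 marking
depth 1: 3 markings reached so far
depth 2: 5 markings reached so far
depth 3: 6 markings reached so far
depth 4: 6 markings reached so far
(frontier empty at depth 4; search complete)
target is not among the 6 markings reachable within 4 steps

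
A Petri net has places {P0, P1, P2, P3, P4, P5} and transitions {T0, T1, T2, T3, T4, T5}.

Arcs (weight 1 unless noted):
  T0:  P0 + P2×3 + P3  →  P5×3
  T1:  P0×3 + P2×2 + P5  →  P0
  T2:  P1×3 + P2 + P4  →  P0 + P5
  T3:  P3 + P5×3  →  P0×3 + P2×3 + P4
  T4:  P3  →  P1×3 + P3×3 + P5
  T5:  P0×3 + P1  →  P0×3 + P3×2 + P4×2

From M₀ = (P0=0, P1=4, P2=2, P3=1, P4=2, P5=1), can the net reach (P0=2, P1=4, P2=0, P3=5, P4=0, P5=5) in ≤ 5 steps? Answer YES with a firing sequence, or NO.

YES — reachable via ⟨T2, T4, T2, T4⟩ (4 firings)

step 1: fire T2:  (P0=0, P1=4, P2=2, P3=1, P4=2, P5=1) → (P0=1, P1=1, P2=1, P3=1, P4=1, P5=2)
step 2: fire T4:  (P0=1, P1=1, P2=1, P3=1, P4=1, P5=2) → (P0=1, P1=4, P2=1, P3=3, P4=1, P5=3)
step 3: fire T2:  (P0=1, P1=4, P2=1, P3=3, P4=1, P5=3) → (P0=2, P1=1, P2=0, P3=3, P4=0, P5=4)
step 4: fire T4:  (P0=2, P1=1, P2=0, P3=3, P4=0, P5=4) → (P0=2, P1=4, P2=0, P3=5, P4=0, P5=5)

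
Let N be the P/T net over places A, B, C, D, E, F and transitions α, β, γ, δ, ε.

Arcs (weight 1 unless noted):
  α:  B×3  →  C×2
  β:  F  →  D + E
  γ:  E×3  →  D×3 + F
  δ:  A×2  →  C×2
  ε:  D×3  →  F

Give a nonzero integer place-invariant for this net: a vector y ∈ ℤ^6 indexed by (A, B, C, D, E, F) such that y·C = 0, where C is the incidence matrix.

Incidence matrix C (rows=places, cols=transitions):
        α    β    γ    δ    ε
    A   0    0    0   -2    0
    B  -3    0    0    0    0
    C   2    0    0    2    0
    D   0    1    3    0   -3
    E   0    1   -3    0    0
    F   0   -1    1    0    1

Candidate y = [3, 2, 3, 0, 0, 0]; check y·C column-wise:
  col α: 3·0 + 2·-3 + 3·2 = 0
  col β: 3·0 + 2·0 + 3·0 + 0·1 + 0·1 + 0·-1 = 0
  col γ: 3·0 + 2·0 + 3·0 + 0·3 + 0·-3 + 0·1 = 0
  col δ: 3·-2 + 2·0 + 3·2 = 0
  col ε: 3·0 + 2·0 + 3·0 + 0·-3 + 0·1 = 0

y = (A:3, B:2, C:3, D:0, E:0, F:0)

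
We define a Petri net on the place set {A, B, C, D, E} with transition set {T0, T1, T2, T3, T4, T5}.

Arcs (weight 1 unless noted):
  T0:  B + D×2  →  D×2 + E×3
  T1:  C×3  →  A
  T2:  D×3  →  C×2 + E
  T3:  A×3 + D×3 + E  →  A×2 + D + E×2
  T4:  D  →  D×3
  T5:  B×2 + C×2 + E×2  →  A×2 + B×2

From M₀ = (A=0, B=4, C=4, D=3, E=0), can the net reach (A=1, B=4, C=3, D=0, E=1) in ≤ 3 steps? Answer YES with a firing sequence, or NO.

step 1: fire T1:  (A=0, B=4, C=4, D=3, E=0) → (A=1, B=4, C=1, D=3, E=0)
step 2: fire T2:  (A=1, B=4, C=1, D=3, E=0) → (A=1, B=4, C=3, D=0, E=1)

YES — reachable via ⟨T1, T2⟩ (2 firings)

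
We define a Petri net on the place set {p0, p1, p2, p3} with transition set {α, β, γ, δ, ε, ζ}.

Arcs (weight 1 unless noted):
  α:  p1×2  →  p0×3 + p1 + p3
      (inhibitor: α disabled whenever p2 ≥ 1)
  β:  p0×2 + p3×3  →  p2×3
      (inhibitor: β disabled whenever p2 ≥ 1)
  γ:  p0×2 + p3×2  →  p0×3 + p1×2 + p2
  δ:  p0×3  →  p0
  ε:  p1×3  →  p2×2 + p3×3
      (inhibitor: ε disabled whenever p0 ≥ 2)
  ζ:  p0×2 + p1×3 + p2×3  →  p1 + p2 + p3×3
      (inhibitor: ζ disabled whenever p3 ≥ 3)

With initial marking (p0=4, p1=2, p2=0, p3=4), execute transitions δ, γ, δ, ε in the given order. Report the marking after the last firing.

(p0=1, p1=1, p2=3, p3=5)

step 1: fire δ:  (p0=4, p1=2, p2=0, p3=4) → (p0=2, p1=2, p2=0, p3=4)
step 2: fire γ:  (p0=2, p1=2, p2=0, p3=4) → (p0=3, p1=4, p2=1, p3=2)
step 3: fire δ:  (p0=3, p1=4, p2=1, p3=2) → (p0=1, p1=4, p2=1, p3=2)
step 4: fire ε:  (p0=1, p1=4, p2=1, p3=2) → (p0=1, p1=1, p2=3, p3=5)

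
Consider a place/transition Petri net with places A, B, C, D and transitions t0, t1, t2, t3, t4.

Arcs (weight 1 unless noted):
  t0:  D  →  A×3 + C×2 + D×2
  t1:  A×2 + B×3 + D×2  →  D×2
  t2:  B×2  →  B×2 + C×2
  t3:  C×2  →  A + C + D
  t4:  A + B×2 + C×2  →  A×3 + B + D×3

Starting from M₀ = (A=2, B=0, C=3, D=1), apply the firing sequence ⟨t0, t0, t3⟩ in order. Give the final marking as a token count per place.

step 1: fire t0:  (A=2, B=0, C=3, D=1) → (A=5, B=0, C=5, D=2)
step 2: fire t0:  (A=5, B=0, C=5, D=2) → (A=8, B=0, C=7, D=3)
step 3: fire t3:  (A=8, B=0, C=7, D=3) → (A=9, B=0, C=6, D=4)

(A=9, B=0, C=6, D=4)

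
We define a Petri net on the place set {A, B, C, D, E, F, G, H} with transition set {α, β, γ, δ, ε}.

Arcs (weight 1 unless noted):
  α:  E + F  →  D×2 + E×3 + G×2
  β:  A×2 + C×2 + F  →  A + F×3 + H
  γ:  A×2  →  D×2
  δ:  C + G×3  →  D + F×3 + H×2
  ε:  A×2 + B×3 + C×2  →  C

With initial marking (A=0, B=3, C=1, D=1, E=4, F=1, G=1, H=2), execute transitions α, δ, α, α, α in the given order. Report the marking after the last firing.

(A=0, B=3, C=0, D=10, E=12, F=0, G=6, H=4)

step 1: fire α:  (A=0, B=3, C=1, D=1, E=4, F=1, G=1, H=2) → (A=0, B=3, C=1, D=3, E=6, F=0, G=3, H=2)
step 2: fire δ:  (A=0, B=3, C=1, D=3, E=6, F=0, G=3, H=2) → (A=0, B=3, C=0, D=4, E=6, F=3, G=0, H=4)
step 3: fire α:  (A=0, B=3, C=0, D=4, E=6, F=3, G=0, H=4) → (A=0, B=3, C=0, D=6, E=8, F=2, G=2, H=4)
step 4: fire α:  (A=0, B=3, C=0, D=6, E=8, F=2, G=2, H=4) → (A=0, B=3, C=0, D=8, E=10, F=1, G=4, H=4)
step 5: fire α:  (A=0, B=3, C=0, D=8, E=10, F=1, G=4, H=4) → (A=0, B=3, C=0, D=10, E=12, F=0, G=6, H=4)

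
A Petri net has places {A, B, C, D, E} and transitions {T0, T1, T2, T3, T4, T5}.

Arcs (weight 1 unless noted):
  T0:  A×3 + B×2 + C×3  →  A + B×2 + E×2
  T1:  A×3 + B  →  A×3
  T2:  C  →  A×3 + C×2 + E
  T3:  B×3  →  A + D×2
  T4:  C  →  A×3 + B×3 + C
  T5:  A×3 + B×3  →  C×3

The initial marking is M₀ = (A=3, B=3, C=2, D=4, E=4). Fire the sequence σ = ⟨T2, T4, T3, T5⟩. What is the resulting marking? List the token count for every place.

(A=7, B=0, C=6, D=6, E=5)

step 1: fire T2:  (A=3, B=3, C=2, D=4, E=4) → (A=6, B=3, C=3, D=4, E=5)
step 2: fire T4:  (A=6, B=3, C=3, D=4, E=5) → (A=9, B=6, C=3, D=4, E=5)
step 3: fire T3:  (A=9, B=6, C=3, D=4, E=5) → (A=10, B=3, C=3, D=6, E=5)
step 4: fire T5:  (A=10, B=3, C=3, D=6, E=5) → (A=7, B=0, C=6, D=6, E=5)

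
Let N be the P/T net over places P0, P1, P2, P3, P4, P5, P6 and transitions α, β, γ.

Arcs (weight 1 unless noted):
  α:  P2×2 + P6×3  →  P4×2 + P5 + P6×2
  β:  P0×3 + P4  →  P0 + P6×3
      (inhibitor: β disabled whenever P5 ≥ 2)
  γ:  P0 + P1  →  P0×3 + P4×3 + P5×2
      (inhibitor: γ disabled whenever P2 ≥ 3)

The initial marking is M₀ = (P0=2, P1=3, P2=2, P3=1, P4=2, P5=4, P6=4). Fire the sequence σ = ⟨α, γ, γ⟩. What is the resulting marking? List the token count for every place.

(P0=6, P1=1, P2=0, P3=1, P4=10, P5=9, P6=3)

step 1: fire α:  (P0=2, P1=3, P2=2, P3=1, P4=2, P5=4, P6=4) → (P0=2, P1=3, P2=0, P3=1, P4=4, P5=5, P6=3)
step 2: fire γ:  (P0=2, P1=3, P2=0, P3=1, P4=4, P5=5, P6=3) → (P0=4, P1=2, P2=0, P3=1, P4=7, P5=7, P6=3)
step 3: fire γ:  (P0=4, P1=2, P2=0, P3=1, P4=7, P5=7, P6=3) → (P0=6, P1=1, P2=0, P3=1, P4=10, P5=9, P6=3)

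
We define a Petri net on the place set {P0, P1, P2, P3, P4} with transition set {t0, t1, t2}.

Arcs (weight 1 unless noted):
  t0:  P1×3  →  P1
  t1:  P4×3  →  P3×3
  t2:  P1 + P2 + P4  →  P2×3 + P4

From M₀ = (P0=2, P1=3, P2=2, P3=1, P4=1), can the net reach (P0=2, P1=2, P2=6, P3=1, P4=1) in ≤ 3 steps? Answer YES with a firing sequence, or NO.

NO — not reachable within 3 firings

depth 0: 1 marking
depth 1: 3 markings reached so far
depth 2: 5 markings reached so far
depth 3: 6 markings reached so far
target is not among the 6 markings reachable within 3 steps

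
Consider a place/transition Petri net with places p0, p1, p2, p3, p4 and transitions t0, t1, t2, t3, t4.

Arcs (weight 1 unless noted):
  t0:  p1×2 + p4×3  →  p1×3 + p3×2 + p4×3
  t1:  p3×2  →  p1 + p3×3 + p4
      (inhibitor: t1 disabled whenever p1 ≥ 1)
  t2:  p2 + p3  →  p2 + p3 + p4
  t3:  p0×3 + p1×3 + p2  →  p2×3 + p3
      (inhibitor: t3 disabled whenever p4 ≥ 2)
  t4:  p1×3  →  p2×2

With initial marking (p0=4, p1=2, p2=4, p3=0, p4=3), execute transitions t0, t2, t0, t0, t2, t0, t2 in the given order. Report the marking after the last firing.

step 1: fire t0:  (p0=4, p1=2, p2=4, p3=0, p4=3) → (p0=4, p1=3, p2=4, p3=2, p4=3)
step 2: fire t2:  (p0=4, p1=3, p2=4, p3=2, p4=3) → (p0=4, p1=3, p2=4, p3=2, p4=4)
step 3: fire t0:  (p0=4, p1=3, p2=4, p3=2, p4=4) → (p0=4, p1=4, p2=4, p3=4, p4=4)
step 4: fire t0:  (p0=4, p1=4, p2=4, p3=4, p4=4) → (p0=4, p1=5, p2=4, p3=6, p4=4)
step 5: fire t2:  (p0=4, p1=5, p2=4, p3=6, p4=4) → (p0=4, p1=5, p2=4, p3=6, p4=5)
step 6: fire t0:  (p0=4, p1=5, p2=4, p3=6, p4=5) → (p0=4, p1=6, p2=4, p3=8, p4=5)
step 7: fire t2:  (p0=4, p1=6, p2=4, p3=8, p4=5) → (p0=4, p1=6, p2=4, p3=8, p4=6)

(p0=4, p1=6, p2=4, p3=8, p4=6)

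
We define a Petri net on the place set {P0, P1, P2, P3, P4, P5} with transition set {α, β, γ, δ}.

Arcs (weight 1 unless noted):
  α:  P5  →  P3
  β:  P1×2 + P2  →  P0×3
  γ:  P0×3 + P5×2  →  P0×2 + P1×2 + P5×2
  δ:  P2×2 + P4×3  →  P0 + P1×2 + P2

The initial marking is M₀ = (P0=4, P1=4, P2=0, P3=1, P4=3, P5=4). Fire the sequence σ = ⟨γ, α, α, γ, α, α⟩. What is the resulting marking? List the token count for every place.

step 1: fire γ:  (P0=4, P1=4, P2=0, P3=1, P4=3, P5=4) → (P0=3, P1=6, P2=0, P3=1, P4=3, P5=4)
step 2: fire α:  (P0=3, P1=6, P2=0, P3=1, P4=3, P5=4) → (P0=3, P1=6, P2=0, P3=2, P4=3, P5=3)
step 3: fire α:  (P0=3, P1=6, P2=0, P3=2, P4=3, P5=3) → (P0=3, P1=6, P2=0, P3=3, P4=3, P5=2)
step 4: fire γ:  (P0=3, P1=6, P2=0, P3=3, P4=3, P5=2) → (P0=2, P1=8, P2=0, P3=3, P4=3, P5=2)
step 5: fire α:  (P0=2, P1=8, P2=0, P3=3, P4=3, P5=2) → (P0=2, P1=8, P2=0, P3=4, P4=3, P5=1)
step 6: fire α:  (P0=2, P1=8, P2=0, P3=4, P4=3, P5=1) → (P0=2, P1=8, P2=0, P3=5, P4=3, P5=0)

(P0=2, P1=8, P2=0, P3=5, P4=3, P5=0)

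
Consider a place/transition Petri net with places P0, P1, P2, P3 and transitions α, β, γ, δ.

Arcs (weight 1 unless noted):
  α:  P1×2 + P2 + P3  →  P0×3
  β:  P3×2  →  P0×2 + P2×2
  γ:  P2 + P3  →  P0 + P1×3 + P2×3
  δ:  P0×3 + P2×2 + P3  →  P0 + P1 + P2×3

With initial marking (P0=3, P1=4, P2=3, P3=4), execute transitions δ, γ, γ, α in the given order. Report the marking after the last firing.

(P0=6, P1=9, P2=7, P3=0)

step 1: fire δ:  (P0=3, P1=4, P2=3, P3=4) → (P0=1, P1=5, P2=4, P3=3)
step 2: fire γ:  (P0=1, P1=5, P2=4, P3=3) → (P0=2, P1=8, P2=6, P3=2)
step 3: fire γ:  (P0=2, P1=8, P2=6, P3=2) → (P0=3, P1=11, P2=8, P3=1)
step 4: fire α:  (P0=3, P1=11, P2=8, P3=1) → (P0=6, P1=9, P2=7, P3=0)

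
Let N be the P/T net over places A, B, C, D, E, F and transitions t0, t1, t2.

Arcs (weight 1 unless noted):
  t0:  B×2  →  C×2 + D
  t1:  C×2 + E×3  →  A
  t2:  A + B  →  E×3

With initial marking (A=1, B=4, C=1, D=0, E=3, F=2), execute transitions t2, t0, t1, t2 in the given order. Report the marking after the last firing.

(A=0, B=0, C=1, D=1, E=6, F=2)

step 1: fire t2:  (A=1, B=4, C=1, D=0, E=3, F=2) → (A=0, B=3, C=1, D=0, E=6, F=2)
step 2: fire t0:  (A=0, B=3, C=1, D=0, E=6, F=2) → (A=0, B=1, C=3, D=1, E=6, F=2)
step 3: fire t1:  (A=0, B=1, C=3, D=1, E=6, F=2) → (A=1, B=1, C=1, D=1, E=3, F=2)
step 4: fire t2:  (A=1, B=1, C=1, D=1, E=3, F=2) → (A=0, B=0, C=1, D=1, E=6, F=2)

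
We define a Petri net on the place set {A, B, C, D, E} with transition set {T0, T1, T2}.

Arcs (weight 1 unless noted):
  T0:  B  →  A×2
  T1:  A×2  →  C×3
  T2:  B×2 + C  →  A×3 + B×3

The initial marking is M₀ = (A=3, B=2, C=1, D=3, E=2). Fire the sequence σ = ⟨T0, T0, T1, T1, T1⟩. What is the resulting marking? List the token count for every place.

(A=1, B=0, C=10, D=3, E=2)

step 1: fire T0:  (A=3, B=2, C=1, D=3, E=2) → (A=5, B=1, C=1, D=3, E=2)
step 2: fire T0:  (A=5, B=1, C=1, D=3, E=2) → (A=7, B=0, C=1, D=3, E=2)
step 3: fire T1:  (A=7, B=0, C=1, D=3, E=2) → (A=5, B=0, C=4, D=3, E=2)
step 4: fire T1:  (A=5, B=0, C=4, D=3, E=2) → (A=3, B=0, C=7, D=3, E=2)
step 5: fire T1:  (A=3, B=0, C=7, D=3, E=2) → (A=1, B=0, C=10, D=3, E=2)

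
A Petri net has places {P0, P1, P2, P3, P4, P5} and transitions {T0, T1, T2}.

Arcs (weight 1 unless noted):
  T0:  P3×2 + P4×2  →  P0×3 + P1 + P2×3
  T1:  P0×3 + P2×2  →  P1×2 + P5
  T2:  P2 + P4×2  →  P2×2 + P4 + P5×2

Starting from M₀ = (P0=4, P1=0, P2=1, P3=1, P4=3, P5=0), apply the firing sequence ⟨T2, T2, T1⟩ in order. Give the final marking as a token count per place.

(P0=1, P1=2, P2=1, P3=1, P4=1, P5=5)

step 1: fire T2:  (P0=4, P1=0, P2=1, P3=1, P4=3, P5=0) → (P0=4, P1=0, P2=2, P3=1, P4=2, P5=2)
step 2: fire T2:  (P0=4, P1=0, P2=2, P3=1, P4=2, P5=2) → (P0=4, P1=0, P2=3, P3=1, P4=1, P5=4)
step 3: fire T1:  (P0=4, P1=0, P2=3, P3=1, P4=1, P5=4) → (P0=1, P1=2, P2=1, P3=1, P4=1, P5=5)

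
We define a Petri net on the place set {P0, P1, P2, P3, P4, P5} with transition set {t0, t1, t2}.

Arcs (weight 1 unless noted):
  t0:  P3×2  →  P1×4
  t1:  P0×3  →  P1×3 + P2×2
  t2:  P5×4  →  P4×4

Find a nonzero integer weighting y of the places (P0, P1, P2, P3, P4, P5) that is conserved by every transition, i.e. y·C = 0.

y = (P0:2, P1:0, P2:3, P3:0, P4:0, P5:0)

Incidence matrix C (rows=places, cols=transitions):
       t0   t1   t2
   P0   0   -3    0
   P1   4    3    0
   P2   0    2    0
   P3  -2    0    0
   P4   0    0    4
   P5   0    0   -4

Candidate y = [2, 0, 3, 0, 0, 0]; check y·C column-wise:
  col t0: 2·0 + 0·4 + 3·0 + 0·-2 = 0
  col t1: 2·-3 + 0·3 + 3·2 = 0
  col t2: 2·0 + 3·0 + 0·4 + 0·-4 = 0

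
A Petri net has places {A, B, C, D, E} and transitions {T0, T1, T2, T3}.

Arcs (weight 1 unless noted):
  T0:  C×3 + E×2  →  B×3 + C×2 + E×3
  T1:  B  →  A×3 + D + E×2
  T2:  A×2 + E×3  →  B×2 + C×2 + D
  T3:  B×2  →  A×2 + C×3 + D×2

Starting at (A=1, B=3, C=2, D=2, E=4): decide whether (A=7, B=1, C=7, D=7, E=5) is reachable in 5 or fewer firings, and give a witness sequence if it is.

step 1: fire T1:  (A=1, B=3, C=2, D=2, E=4) → (A=4, B=2, C=2, D=3, E=6)
step 2: fire T1:  (A=4, B=2, C=2, D=3, E=6) → (A=7, B=1, C=2, D=4, E=8)
step 3: fire T2:  (A=7, B=1, C=2, D=4, E=8) → (A=5, B=3, C=4, D=5, E=5)
step 4: fire T3:  (A=5, B=3, C=4, D=5, E=5) → (A=7, B=1, C=7, D=7, E=5)

YES — reachable via ⟨T1, T1, T2, T3⟩ (4 firings)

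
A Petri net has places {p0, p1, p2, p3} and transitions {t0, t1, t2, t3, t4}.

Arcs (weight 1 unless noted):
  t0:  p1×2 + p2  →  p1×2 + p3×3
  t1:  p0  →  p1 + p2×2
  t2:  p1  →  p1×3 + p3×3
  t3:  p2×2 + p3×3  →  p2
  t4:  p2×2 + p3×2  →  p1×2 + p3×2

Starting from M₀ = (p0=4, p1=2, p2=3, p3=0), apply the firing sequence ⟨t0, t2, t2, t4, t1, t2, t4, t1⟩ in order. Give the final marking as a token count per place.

(p0=2, p1=14, p2=2, p3=12)

step 1: fire t0:  (p0=4, p1=2, p2=3, p3=0) → (p0=4, p1=2, p2=2, p3=3)
step 2: fire t2:  (p0=4, p1=2, p2=2, p3=3) → (p0=4, p1=4, p2=2, p3=6)
step 3: fire t2:  (p0=4, p1=4, p2=2, p3=6) → (p0=4, p1=6, p2=2, p3=9)
step 4: fire t4:  (p0=4, p1=6, p2=2, p3=9) → (p0=4, p1=8, p2=0, p3=9)
step 5: fire t1:  (p0=4, p1=8, p2=0, p3=9) → (p0=3, p1=9, p2=2, p3=9)
step 6: fire t2:  (p0=3, p1=9, p2=2, p3=9) → (p0=3, p1=11, p2=2, p3=12)
step 7: fire t4:  (p0=3, p1=11, p2=2, p3=12) → (p0=3, p1=13, p2=0, p3=12)
step 8: fire t1:  (p0=3, p1=13, p2=0, p3=12) → (p0=2, p1=14, p2=2, p3=12)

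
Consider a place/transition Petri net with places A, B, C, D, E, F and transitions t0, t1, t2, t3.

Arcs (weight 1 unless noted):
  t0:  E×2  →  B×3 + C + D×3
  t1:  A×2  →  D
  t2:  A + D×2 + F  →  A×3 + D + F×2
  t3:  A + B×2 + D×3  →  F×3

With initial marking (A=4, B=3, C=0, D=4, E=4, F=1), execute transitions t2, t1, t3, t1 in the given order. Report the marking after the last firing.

(A=1, B=1, C=0, D=2, E=4, F=5)

step 1: fire t2:  (A=4, B=3, C=0, D=4, E=4, F=1) → (A=6, B=3, C=0, D=3, E=4, F=2)
step 2: fire t1:  (A=6, B=3, C=0, D=3, E=4, F=2) → (A=4, B=3, C=0, D=4, E=4, F=2)
step 3: fire t3:  (A=4, B=3, C=0, D=4, E=4, F=2) → (A=3, B=1, C=0, D=1, E=4, F=5)
step 4: fire t1:  (A=3, B=1, C=0, D=1, E=4, F=5) → (A=1, B=1, C=0, D=2, E=4, F=5)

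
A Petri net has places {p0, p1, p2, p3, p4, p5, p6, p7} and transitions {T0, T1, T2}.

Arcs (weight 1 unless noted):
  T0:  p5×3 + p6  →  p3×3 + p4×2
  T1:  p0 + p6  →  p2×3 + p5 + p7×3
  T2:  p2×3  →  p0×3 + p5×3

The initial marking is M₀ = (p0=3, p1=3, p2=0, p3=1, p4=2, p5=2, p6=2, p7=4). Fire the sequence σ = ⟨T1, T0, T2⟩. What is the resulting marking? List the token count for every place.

(p0=5, p1=3, p2=0, p3=4, p4=4, p5=3, p6=0, p7=7)

step 1: fire T1:  (p0=3, p1=3, p2=0, p3=1, p4=2, p5=2, p6=2, p7=4) → (p0=2, p1=3, p2=3, p3=1, p4=2, p5=3, p6=1, p7=7)
step 2: fire T0:  (p0=2, p1=3, p2=3, p3=1, p4=2, p5=3, p6=1, p7=7) → (p0=2, p1=3, p2=3, p3=4, p4=4, p5=0, p6=0, p7=7)
step 3: fire T2:  (p0=2, p1=3, p2=3, p3=4, p4=4, p5=0, p6=0, p7=7) → (p0=5, p1=3, p2=0, p3=4, p4=4, p5=3, p6=0, p7=7)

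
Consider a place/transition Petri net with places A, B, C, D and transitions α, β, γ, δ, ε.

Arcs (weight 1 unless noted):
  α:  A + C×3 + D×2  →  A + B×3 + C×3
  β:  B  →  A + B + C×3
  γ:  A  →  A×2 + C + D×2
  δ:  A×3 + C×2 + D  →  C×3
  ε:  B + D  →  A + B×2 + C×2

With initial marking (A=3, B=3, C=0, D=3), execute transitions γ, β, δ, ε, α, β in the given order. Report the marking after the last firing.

(A=4, B=7, C=10, D=1)

step 1: fire γ:  (A=3, B=3, C=0, D=3) → (A=4, B=3, C=1, D=5)
step 2: fire β:  (A=4, B=3, C=1, D=5) → (A=5, B=3, C=4, D=5)
step 3: fire δ:  (A=5, B=3, C=4, D=5) → (A=2, B=3, C=5, D=4)
step 4: fire ε:  (A=2, B=3, C=5, D=4) → (A=3, B=4, C=7, D=3)
step 5: fire α:  (A=3, B=4, C=7, D=3) → (A=3, B=7, C=7, D=1)
step 6: fire β:  (A=3, B=7, C=7, D=1) → (A=4, B=7, C=10, D=1)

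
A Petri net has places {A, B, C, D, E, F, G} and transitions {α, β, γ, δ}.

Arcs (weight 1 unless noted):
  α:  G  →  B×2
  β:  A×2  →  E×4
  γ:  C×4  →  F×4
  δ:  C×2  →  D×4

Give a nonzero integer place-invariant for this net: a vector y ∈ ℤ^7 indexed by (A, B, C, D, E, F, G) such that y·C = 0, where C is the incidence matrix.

y = (A:2, B:0, C:0, D:0, E:1, F:0, G:0)

Incidence matrix C (rows=places, cols=transitions):
        α    β    γ    δ
    A   0   -2    0    0
    B   2    0    0    0
    C   0    0   -4   -2
    D   0    0    0    4
    E   0    4    0    0
    F   0    0    4    0
    G  -1    0    0    0

Candidate y = [2, 0, 0, 0, 1, 0, 0]; check y·C column-wise:
  col α: 2·0 + 0·2 + 1·0 + 0·-1 = 0
  col β: 2·-2 + 1·4 = 0
  col γ: 2·0 + 0·-4 + 1·0 + 0·4 = 0
  col δ: 2·0 + 0·-2 + 0·4 + 1·0 = 0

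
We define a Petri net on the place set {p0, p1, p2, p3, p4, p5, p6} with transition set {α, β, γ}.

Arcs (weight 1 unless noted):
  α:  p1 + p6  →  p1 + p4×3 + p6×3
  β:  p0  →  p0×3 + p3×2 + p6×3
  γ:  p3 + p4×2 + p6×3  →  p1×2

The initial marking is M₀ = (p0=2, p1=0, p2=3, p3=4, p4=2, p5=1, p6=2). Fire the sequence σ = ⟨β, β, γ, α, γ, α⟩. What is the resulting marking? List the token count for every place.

step 1: fire β:  (p0=2, p1=0, p2=3, p3=4, p4=2, p5=1, p6=2) → (p0=4, p1=0, p2=3, p3=6, p4=2, p5=1, p6=5)
step 2: fire β:  (p0=4, p1=0, p2=3, p3=6, p4=2, p5=1, p6=5) → (p0=6, p1=0, p2=3, p3=8, p4=2, p5=1, p6=8)
step 3: fire γ:  (p0=6, p1=0, p2=3, p3=8, p4=2, p5=1, p6=8) → (p0=6, p1=2, p2=3, p3=7, p4=0, p5=1, p6=5)
step 4: fire α:  (p0=6, p1=2, p2=3, p3=7, p4=0, p5=1, p6=5) → (p0=6, p1=2, p2=3, p3=7, p4=3, p5=1, p6=7)
step 5: fire γ:  (p0=6, p1=2, p2=3, p3=7, p4=3, p5=1, p6=7) → (p0=6, p1=4, p2=3, p3=6, p4=1, p5=1, p6=4)
step 6: fire α:  (p0=6, p1=4, p2=3, p3=6, p4=1, p5=1, p6=4) → (p0=6, p1=4, p2=3, p3=6, p4=4, p5=1, p6=6)

(p0=6, p1=4, p2=3, p3=6, p4=4, p5=1, p6=6)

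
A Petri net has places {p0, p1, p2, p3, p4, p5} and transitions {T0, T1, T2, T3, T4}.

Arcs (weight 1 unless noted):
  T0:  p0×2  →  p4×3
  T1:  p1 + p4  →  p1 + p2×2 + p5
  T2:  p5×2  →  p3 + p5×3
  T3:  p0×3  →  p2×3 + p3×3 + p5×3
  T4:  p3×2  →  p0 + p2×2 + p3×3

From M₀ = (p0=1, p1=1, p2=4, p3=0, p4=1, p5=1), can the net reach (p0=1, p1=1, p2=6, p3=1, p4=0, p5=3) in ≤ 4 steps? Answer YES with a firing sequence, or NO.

step 1: fire T1:  (p0=1, p1=1, p2=4, p3=0, p4=1, p5=1) → (p0=1, p1=1, p2=6, p3=0, p4=0, p5=2)
step 2: fire T2:  (p0=1, p1=1, p2=6, p3=0, p4=0, p5=2) → (p0=1, p1=1, p2=6, p3=1, p4=0, p5=3)

YES — reachable via ⟨T1, T2⟩ (2 firings)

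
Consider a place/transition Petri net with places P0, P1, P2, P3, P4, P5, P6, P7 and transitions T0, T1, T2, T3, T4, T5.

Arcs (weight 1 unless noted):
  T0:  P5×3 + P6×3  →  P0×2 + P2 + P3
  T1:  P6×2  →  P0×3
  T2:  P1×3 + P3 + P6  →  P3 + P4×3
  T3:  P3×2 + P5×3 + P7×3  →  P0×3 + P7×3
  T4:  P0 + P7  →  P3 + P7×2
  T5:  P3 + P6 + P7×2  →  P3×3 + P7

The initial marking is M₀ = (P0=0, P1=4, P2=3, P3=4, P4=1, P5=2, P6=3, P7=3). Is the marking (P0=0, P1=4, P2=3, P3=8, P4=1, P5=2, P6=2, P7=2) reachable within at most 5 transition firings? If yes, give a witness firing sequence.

depth 0: 1 marking
depth 1: 4 markings reached so far
depth 2: 9 markings reached so far
depth 3: 13 markings reached so far
depth 4: 16 markings reached so far
depth 5: 18 markings reached so far
target is not among the 18 markings reachable within 5 steps

NO — not reachable within 5 firings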